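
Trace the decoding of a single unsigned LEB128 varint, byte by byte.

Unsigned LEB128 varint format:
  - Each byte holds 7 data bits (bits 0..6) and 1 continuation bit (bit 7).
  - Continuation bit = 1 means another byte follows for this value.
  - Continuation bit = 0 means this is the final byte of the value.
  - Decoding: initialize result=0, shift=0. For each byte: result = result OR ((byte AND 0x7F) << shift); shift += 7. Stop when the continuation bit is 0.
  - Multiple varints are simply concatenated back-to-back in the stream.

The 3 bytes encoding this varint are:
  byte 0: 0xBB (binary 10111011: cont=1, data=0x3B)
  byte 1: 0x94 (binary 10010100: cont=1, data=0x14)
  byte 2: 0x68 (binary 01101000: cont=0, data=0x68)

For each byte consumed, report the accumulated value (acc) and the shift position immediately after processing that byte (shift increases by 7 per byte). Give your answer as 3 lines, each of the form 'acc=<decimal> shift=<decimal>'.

Answer: acc=59 shift=7
acc=2619 shift=14
acc=1706555 shift=21

Derivation:
byte 0=0xBB: payload=0x3B=59, contrib = 59<<0 = 59; acc -> 59, shift -> 7
byte 1=0x94: payload=0x14=20, contrib = 20<<7 = 2560; acc -> 2619, shift -> 14
byte 2=0x68: payload=0x68=104, contrib = 104<<14 = 1703936; acc -> 1706555, shift -> 21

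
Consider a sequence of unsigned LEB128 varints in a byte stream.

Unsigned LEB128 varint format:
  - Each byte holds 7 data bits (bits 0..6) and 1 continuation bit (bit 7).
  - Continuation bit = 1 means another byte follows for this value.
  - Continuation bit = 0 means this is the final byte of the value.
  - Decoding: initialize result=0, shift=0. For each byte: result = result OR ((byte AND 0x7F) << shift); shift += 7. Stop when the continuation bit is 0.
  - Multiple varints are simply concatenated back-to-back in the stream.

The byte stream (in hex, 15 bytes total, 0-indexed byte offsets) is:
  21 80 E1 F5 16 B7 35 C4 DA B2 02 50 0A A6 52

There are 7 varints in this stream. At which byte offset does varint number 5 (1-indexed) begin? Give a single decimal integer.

  byte[0]=0x21 cont=0 payload=0x21=33: acc |= 33<<0 -> acc=33 shift=7 [end]
Varint 1: bytes[0:1] = 21 -> value 33 (1 byte(s))
  byte[1]=0x80 cont=1 payload=0x00=0: acc |= 0<<0 -> acc=0 shift=7
  byte[2]=0xE1 cont=1 payload=0x61=97: acc |= 97<<7 -> acc=12416 shift=14
  byte[3]=0xF5 cont=1 payload=0x75=117: acc |= 117<<14 -> acc=1929344 shift=21
  byte[4]=0x16 cont=0 payload=0x16=22: acc |= 22<<21 -> acc=48066688 shift=28 [end]
Varint 2: bytes[1:5] = 80 E1 F5 16 -> value 48066688 (4 byte(s))
  byte[5]=0xB7 cont=1 payload=0x37=55: acc |= 55<<0 -> acc=55 shift=7
  byte[6]=0x35 cont=0 payload=0x35=53: acc |= 53<<7 -> acc=6839 shift=14 [end]
Varint 3: bytes[5:7] = B7 35 -> value 6839 (2 byte(s))
  byte[7]=0xC4 cont=1 payload=0x44=68: acc |= 68<<0 -> acc=68 shift=7
  byte[8]=0xDA cont=1 payload=0x5A=90: acc |= 90<<7 -> acc=11588 shift=14
  byte[9]=0xB2 cont=1 payload=0x32=50: acc |= 50<<14 -> acc=830788 shift=21
  byte[10]=0x02 cont=0 payload=0x02=2: acc |= 2<<21 -> acc=5025092 shift=28 [end]
Varint 4: bytes[7:11] = C4 DA B2 02 -> value 5025092 (4 byte(s))
  byte[11]=0x50 cont=0 payload=0x50=80: acc |= 80<<0 -> acc=80 shift=7 [end]
Varint 5: bytes[11:12] = 50 -> value 80 (1 byte(s))
  byte[12]=0x0A cont=0 payload=0x0A=10: acc |= 10<<0 -> acc=10 shift=7 [end]
Varint 6: bytes[12:13] = 0A -> value 10 (1 byte(s))
  byte[13]=0xA6 cont=1 payload=0x26=38: acc |= 38<<0 -> acc=38 shift=7
  byte[14]=0x52 cont=0 payload=0x52=82: acc |= 82<<7 -> acc=10534 shift=14 [end]
Varint 7: bytes[13:15] = A6 52 -> value 10534 (2 byte(s))

Answer: 11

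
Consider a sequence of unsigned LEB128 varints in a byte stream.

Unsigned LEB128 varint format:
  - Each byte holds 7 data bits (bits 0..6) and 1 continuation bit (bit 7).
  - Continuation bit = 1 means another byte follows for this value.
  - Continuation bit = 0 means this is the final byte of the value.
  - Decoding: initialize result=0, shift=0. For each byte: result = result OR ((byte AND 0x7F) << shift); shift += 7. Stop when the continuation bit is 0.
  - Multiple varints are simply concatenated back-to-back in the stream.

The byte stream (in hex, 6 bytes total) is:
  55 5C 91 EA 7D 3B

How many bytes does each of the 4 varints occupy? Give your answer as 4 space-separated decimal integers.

  byte[0]=0x55 cont=0 payload=0x55=85: acc |= 85<<0 -> acc=85 shift=7 [end]
Varint 1: bytes[0:1] = 55 -> value 85 (1 byte(s))
  byte[1]=0x5C cont=0 payload=0x5C=92: acc |= 92<<0 -> acc=92 shift=7 [end]
Varint 2: bytes[1:2] = 5C -> value 92 (1 byte(s))
  byte[2]=0x91 cont=1 payload=0x11=17: acc |= 17<<0 -> acc=17 shift=7
  byte[3]=0xEA cont=1 payload=0x6A=106: acc |= 106<<7 -> acc=13585 shift=14
  byte[4]=0x7D cont=0 payload=0x7D=125: acc |= 125<<14 -> acc=2061585 shift=21 [end]
Varint 3: bytes[2:5] = 91 EA 7D -> value 2061585 (3 byte(s))
  byte[5]=0x3B cont=0 payload=0x3B=59: acc |= 59<<0 -> acc=59 shift=7 [end]
Varint 4: bytes[5:6] = 3B -> value 59 (1 byte(s))

Answer: 1 1 3 1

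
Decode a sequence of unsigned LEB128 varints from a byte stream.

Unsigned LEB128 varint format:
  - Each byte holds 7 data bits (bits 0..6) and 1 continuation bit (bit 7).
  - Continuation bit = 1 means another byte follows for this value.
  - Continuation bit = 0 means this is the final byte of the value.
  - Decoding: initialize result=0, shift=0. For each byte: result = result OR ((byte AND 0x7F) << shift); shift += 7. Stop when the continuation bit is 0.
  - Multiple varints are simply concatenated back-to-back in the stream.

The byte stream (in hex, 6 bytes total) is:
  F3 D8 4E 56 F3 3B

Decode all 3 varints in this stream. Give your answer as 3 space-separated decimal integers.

Answer: 1289331 86 7667

Derivation:
  byte[0]=0xF3 cont=1 payload=0x73=115: acc |= 115<<0 -> acc=115 shift=7
  byte[1]=0xD8 cont=1 payload=0x58=88: acc |= 88<<7 -> acc=11379 shift=14
  byte[2]=0x4E cont=0 payload=0x4E=78: acc |= 78<<14 -> acc=1289331 shift=21 [end]
Varint 1: bytes[0:3] = F3 D8 4E -> value 1289331 (3 byte(s))
  byte[3]=0x56 cont=0 payload=0x56=86: acc |= 86<<0 -> acc=86 shift=7 [end]
Varint 2: bytes[3:4] = 56 -> value 86 (1 byte(s))
  byte[4]=0xF3 cont=1 payload=0x73=115: acc |= 115<<0 -> acc=115 shift=7
  byte[5]=0x3B cont=0 payload=0x3B=59: acc |= 59<<7 -> acc=7667 shift=14 [end]
Varint 3: bytes[4:6] = F3 3B -> value 7667 (2 byte(s))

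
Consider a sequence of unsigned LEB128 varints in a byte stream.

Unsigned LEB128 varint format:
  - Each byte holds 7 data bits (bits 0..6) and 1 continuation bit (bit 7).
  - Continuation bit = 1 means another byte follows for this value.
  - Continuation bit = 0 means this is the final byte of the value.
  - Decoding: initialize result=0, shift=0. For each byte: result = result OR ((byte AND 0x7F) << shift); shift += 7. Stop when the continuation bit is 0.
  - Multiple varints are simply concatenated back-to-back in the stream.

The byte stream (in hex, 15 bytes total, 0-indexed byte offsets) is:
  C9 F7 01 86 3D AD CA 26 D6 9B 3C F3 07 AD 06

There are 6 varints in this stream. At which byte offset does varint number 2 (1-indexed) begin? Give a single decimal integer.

  byte[0]=0xC9 cont=1 payload=0x49=73: acc |= 73<<0 -> acc=73 shift=7
  byte[1]=0xF7 cont=1 payload=0x77=119: acc |= 119<<7 -> acc=15305 shift=14
  byte[2]=0x01 cont=0 payload=0x01=1: acc |= 1<<14 -> acc=31689 shift=21 [end]
Varint 1: bytes[0:3] = C9 F7 01 -> value 31689 (3 byte(s))
  byte[3]=0x86 cont=1 payload=0x06=6: acc |= 6<<0 -> acc=6 shift=7
  byte[4]=0x3D cont=0 payload=0x3D=61: acc |= 61<<7 -> acc=7814 shift=14 [end]
Varint 2: bytes[3:5] = 86 3D -> value 7814 (2 byte(s))
  byte[5]=0xAD cont=1 payload=0x2D=45: acc |= 45<<0 -> acc=45 shift=7
  byte[6]=0xCA cont=1 payload=0x4A=74: acc |= 74<<7 -> acc=9517 shift=14
  byte[7]=0x26 cont=0 payload=0x26=38: acc |= 38<<14 -> acc=632109 shift=21 [end]
Varint 3: bytes[5:8] = AD CA 26 -> value 632109 (3 byte(s))
  byte[8]=0xD6 cont=1 payload=0x56=86: acc |= 86<<0 -> acc=86 shift=7
  byte[9]=0x9B cont=1 payload=0x1B=27: acc |= 27<<7 -> acc=3542 shift=14
  byte[10]=0x3C cont=0 payload=0x3C=60: acc |= 60<<14 -> acc=986582 shift=21 [end]
Varint 4: bytes[8:11] = D6 9B 3C -> value 986582 (3 byte(s))
  byte[11]=0xF3 cont=1 payload=0x73=115: acc |= 115<<0 -> acc=115 shift=7
  byte[12]=0x07 cont=0 payload=0x07=7: acc |= 7<<7 -> acc=1011 shift=14 [end]
Varint 5: bytes[11:13] = F3 07 -> value 1011 (2 byte(s))
  byte[13]=0xAD cont=1 payload=0x2D=45: acc |= 45<<0 -> acc=45 shift=7
  byte[14]=0x06 cont=0 payload=0x06=6: acc |= 6<<7 -> acc=813 shift=14 [end]
Varint 6: bytes[13:15] = AD 06 -> value 813 (2 byte(s))

Answer: 3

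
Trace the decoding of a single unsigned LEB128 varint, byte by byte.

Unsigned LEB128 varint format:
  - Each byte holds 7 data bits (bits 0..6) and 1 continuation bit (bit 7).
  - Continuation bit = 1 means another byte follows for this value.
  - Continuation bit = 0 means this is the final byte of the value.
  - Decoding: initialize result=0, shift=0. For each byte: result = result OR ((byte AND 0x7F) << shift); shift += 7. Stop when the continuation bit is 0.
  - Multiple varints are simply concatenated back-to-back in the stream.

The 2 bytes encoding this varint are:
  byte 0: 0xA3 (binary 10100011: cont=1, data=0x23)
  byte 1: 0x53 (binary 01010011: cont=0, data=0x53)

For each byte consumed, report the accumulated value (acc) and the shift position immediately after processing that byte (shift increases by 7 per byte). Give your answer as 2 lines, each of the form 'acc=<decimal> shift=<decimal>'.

byte 0=0xA3: payload=0x23=35, contrib = 35<<0 = 35; acc -> 35, shift -> 7
byte 1=0x53: payload=0x53=83, contrib = 83<<7 = 10624; acc -> 10659, shift -> 14

Answer: acc=35 shift=7
acc=10659 shift=14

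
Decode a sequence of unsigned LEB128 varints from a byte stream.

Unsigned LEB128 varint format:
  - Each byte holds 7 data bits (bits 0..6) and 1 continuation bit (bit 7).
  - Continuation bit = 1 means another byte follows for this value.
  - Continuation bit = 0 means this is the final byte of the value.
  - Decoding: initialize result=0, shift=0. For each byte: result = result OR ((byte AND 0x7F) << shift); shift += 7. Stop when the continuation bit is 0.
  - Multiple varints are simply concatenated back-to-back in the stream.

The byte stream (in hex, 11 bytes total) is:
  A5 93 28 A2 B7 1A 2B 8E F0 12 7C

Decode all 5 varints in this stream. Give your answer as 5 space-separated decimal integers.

  byte[0]=0xA5 cont=1 payload=0x25=37: acc |= 37<<0 -> acc=37 shift=7
  byte[1]=0x93 cont=1 payload=0x13=19: acc |= 19<<7 -> acc=2469 shift=14
  byte[2]=0x28 cont=0 payload=0x28=40: acc |= 40<<14 -> acc=657829 shift=21 [end]
Varint 1: bytes[0:3] = A5 93 28 -> value 657829 (3 byte(s))
  byte[3]=0xA2 cont=1 payload=0x22=34: acc |= 34<<0 -> acc=34 shift=7
  byte[4]=0xB7 cont=1 payload=0x37=55: acc |= 55<<7 -> acc=7074 shift=14
  byte[5]=0x1A cont=0 payload=0x1A=26: acc |= 26<<14 -> acc=433058 shift=21 [end]
Varint 2: bytes[3:6] = A2 B7 1A -> value 433058 (3 byte(s))
  byte[6]=0x2B cont=0 payload=0x2B=43: acc |= 43<<0 -> acc=43 shift=7 [end]
Varint 3: bytes[6:7] = 2B -> value 43 (1 byte(s))
  byte[7]=0x8E cont=1 payload=0x0E=14: acc |= 14<<0 -> acc=14 shift=7
  byte[8]=0xF0 cont=1 payload=0x70=112: acc |= 112<<7 -> acc=14350 shift=14
  byte[9]=0x12 cont=0 payload=0x12=18: acc |= 18<<14 -> acc=309262 shift=21 [end]
Varint 4: bytes[7:10] = 8E F0 12 -> value 309262 (3 byte(s))
  byte[10]=0x7C cont=0 payload=0x7C=124: acc |= 124<<0 -> acc=124 shift=7 [end]
Varint 5: bytes[10:11] = 7C -> value 124 (1 byte(s))

Answer: 657829 433058 43 309262 124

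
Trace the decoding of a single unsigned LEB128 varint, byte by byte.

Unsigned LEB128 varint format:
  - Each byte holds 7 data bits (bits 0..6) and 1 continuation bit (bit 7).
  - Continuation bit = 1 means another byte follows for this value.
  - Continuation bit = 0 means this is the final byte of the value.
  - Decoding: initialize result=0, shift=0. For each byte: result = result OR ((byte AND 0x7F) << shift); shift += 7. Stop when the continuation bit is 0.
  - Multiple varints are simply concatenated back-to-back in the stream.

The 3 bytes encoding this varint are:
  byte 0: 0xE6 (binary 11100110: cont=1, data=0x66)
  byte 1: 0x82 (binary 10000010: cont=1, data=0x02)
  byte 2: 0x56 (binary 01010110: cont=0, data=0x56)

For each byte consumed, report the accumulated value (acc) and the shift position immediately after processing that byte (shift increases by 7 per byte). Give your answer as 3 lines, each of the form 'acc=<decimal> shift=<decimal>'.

byte 0=0xE6: payload=0x66=102, contrib = 102<<0 = 102; acc -> 102, shift -> 7
byte 1=0x82: payload=0x02=2, contrib = 2<<7 = 256; acc -> 358, shift -> 14
byte 2=0x56: payload=0x56=86, contrib = 86<<14 = 1409024; acc -> 1409382, shift -> 21

Answer: acc=102 shift=7
acc=358 shift=14
acc=1409382 shift=21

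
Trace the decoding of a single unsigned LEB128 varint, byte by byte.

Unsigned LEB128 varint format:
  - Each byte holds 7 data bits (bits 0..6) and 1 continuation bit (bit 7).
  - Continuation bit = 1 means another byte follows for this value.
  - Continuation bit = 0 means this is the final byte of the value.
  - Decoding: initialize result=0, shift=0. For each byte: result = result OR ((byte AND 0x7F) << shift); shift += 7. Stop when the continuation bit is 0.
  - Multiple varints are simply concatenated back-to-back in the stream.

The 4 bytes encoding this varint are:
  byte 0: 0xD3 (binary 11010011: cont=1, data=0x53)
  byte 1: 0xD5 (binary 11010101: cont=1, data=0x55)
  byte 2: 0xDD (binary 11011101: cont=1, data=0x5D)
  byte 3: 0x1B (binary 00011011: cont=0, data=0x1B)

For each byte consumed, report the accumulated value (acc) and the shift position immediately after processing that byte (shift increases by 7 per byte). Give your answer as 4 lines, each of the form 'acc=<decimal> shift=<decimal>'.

byte 0=0xD3: payload=0x53=83, contrib = 83<<0 = 83; acc -> 83, shift -> 7
byte 1=0xD5: payload=0x55=85, contrib = 85<<7 = 10880; acc -> 10963, shift -> 14
byte 2=0xDD: payload=0x5D=93, contrib = 93<<14 = 1523712; acc -> 1534675, shift -> 21
byte 3=0x1B: payload=0x1B=27, contrib = 27<<21 = 56623104; acc -> 58157779, shift -> 28

Answer: acc=83 shift=7
acc=10963 shift=14
acc=1534675 shift=21
acc=58157779 shift=28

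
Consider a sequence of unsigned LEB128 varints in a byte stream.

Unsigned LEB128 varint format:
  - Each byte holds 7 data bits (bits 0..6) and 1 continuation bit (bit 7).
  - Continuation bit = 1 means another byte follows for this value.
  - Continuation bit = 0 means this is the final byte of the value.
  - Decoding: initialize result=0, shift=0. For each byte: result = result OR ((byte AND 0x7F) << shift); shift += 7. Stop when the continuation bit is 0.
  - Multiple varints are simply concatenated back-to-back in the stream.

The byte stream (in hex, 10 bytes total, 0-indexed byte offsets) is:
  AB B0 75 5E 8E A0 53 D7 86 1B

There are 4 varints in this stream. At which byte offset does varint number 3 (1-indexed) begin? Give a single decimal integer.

  byte[0]=0xAB cont=1 payload=0x2B=43: acc |= 43<<0 -> acc=43 shift=7
  byte[1]=0xB0 cont=1 payload=0x30=48: acc |= 48<<7 -> acc=6187 shift=14
  byte[2]=0x75 cont=0 payload=0x75=117: acc |= 117<<14 -> acc=1923115 shift=21 [end]
Varint 1: bytes[0:3] = AB B0 75 -> value 1923115 (3 byte(s))
  byte[3]=0x5E cont=0 payload=0x5E=94: acc |= 94<<0 -> acc=94 shift=7 [end]
Varint 2: bytes[3:4] = 5E -> value 94 (1 byte(s))
  byte[4]=0x8E cont=1 payload=0x0E=14: acc |= 14<<0 -> acc=14 shift=7
  byte[5]=0xA0 cont=1 payload=0x20=32: acc |= 32<<7 -> acc=4110 shift=14
  byte[6]=0x53 cont=0 payload=0x53=83: acc |= 83<<14 -> acc=1363982 shift=21 [end]
Varint 3: bytes[4:7] = 8E A0 53 -> value 1363982 (3 byte(s))
  byte[7]=0xD7 cont=1 payload=0x57=87: acc |= 87<<0 -> acc=87 shift=7
  byte[8]=0x86 cont=1 payload=0x06=6: acc |= 6<<7 -> acc=855 shift=14
  byte[9]=0x1B cont=0 payload=0x1B=27: acc |= 27<<14 -> acc=443223 shift=21 [end]
Varint 4: bytes[7:10] = D7 86 1B -> value 443223 (3 byte(s))

Answer: 4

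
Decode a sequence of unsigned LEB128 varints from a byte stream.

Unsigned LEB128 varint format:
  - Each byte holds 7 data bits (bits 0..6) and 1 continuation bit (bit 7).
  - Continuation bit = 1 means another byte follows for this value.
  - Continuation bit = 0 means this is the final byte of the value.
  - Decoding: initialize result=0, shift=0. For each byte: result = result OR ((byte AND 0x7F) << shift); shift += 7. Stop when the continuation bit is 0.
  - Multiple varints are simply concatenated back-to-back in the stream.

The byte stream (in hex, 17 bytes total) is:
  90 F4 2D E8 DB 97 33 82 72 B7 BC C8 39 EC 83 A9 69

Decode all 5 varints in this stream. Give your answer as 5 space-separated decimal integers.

Answer: 752144 107343336 14594 120725047 220873196

Derivation:
  byte[0]=0x90 cont=1 payload=0x10=16: acc |= 16<<0 -> acc=16 shift=7
  byte[1]=0xF4 cont=1 payload=0x74=116: acc |= 116<<7 -> acc=14864 shift=14
  byte[2]=0x2D cont=0 payload=0x2D=45: acc |= 45<<14 -> acc=752144 shift=21 [end]
Varint 1: bytes[0:3] = 90 F4 2D -> value 752144 (3 byte(s))
  byte[3]=0xE8 cont=1 payload=0x68=104: acc |= 104<<0 -> acc=104 shift=7
  byte[4]=0xDB cont=1 payload=0x5B=91: acc |= 91<<7 -> acc=11752 shift=14
  byte[5]=0x97 cont=1 payload=0x17=23: acc |= 23<<14 -> acc=388584 shift=21
  byte[6]=0x33 cont=0 payload=0x33=51: acc |= 51<<21 -> acc=107343336 shift=28 [end]
Varint 2: bytes[3:7] = E8 DB 97 33 -> value 107343336 (4 byte(s))
  byte[7]=0x82 cont=1 payload=0x02=2: acc |= 2<<0 -> acc=2 shift=7
  byte[8]=0x72 cont=0 payload=0x72=114: acc |= 114<<7 -> acc=14594 shift=14 [end]
Varint 3: bytes[7:9] = 82 72 -> value 14594 (2 byte(s))
  byte[9]=0xB7 cont=1 payload=0x37=55: acc |= 55<<0 -> acc=55 shift=7
  byte[10]=0xBC cont=1 payload=0x3C=60: acc |= 60<<7 -> acc=7735 shift=14
  byte[11]=0xC8 cont=1 payload=0x48=72: acc |= 72<<14 -> acc=1187383 shift=21
  byte[12]=0x39 cont=0 payload=0x39=57: acc |= 57<<21 -> acc=120725047 shift=28 [end]
Varint 4: bytes[9:13] = B7 BC C8 39 -> value 120725047 (4 byte(s))
  byte[13]=0xEC cont=1 payload=0x6C=108: acc |= 108<<0 -> acc=108 shift=7
  byte[14]=0x83 cont=1 payload=0x03=3: acc |= 3<<7 -> acc=492 shift=14
  byte[15]=0xA9 cont=1 payload=0x29=41: acc |= 41<<14 -> acc=672236 shift=21
  byte[16]=0x69 cont=0 payload=0x69=105: acc |= 105<<21 -> acc=220873196 shift=28 [end]
Varint 5: bytes[13:17] = EC 83 A9 69 -> value 220873196 (4 byte(s))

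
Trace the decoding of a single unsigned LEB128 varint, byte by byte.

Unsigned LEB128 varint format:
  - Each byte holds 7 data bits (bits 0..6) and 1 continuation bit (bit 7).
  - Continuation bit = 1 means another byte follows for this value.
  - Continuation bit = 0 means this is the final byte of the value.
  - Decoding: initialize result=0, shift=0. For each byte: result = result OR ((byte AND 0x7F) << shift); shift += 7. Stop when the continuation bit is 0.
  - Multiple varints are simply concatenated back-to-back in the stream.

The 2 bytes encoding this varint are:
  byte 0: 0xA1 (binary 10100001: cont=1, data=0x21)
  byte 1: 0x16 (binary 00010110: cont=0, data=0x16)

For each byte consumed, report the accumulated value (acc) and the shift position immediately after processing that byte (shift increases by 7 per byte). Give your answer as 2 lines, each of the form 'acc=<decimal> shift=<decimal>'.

byte 0=0xA1: payload=0x21=33, contrib = 33<<0 = 33; acc -> 33, shift -> 7
byte 1=0x16: payload=0x16=22, contrib = 22<<7 = 2816; acc -> 2849, shift -> 14

Answer: acc=33 shift=7
acc=2849 shift=14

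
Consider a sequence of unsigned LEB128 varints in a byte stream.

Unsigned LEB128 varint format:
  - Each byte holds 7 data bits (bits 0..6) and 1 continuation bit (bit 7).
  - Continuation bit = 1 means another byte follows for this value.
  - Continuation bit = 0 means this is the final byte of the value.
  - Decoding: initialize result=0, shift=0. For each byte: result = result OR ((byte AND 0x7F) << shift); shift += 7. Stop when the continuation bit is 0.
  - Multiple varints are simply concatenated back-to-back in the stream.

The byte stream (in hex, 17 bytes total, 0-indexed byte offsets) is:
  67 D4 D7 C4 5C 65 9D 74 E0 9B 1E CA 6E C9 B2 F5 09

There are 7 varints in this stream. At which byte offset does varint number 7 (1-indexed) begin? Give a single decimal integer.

  byte[0]=0x67 cont=0 payload=0x67=103: acc |= 103<<0 -> acc=103 shift=7 [end]
Varint 1: bytes[0:1] = 67 -> value 103 (1 byte(s))
  byte[1]=0xD4 cont=1 payload=0x54=84: acc |= 84<<0 -> acc=84 shift=7
  byte[2]=0xD7 cont=1 payload=0x57=87: acc |= 87<<7 -> acc=11220 shift=14
  byte[3]=0xC4 cont=1 payload=0x44=68: acc |= 68<<14 -> acc=1125332 shift=21
  byte[4]=0x5C cont=0 payload=0x5C=92: acc |= 92<<21 -> acc=194063316 shift=28 [end]
Varint 2: bytes[1:5] = D4 D7 C4 5C -> value 194063316 (4 byte(s))
  byte[5]=0x65 cont=0 payload=0x65=101: acc |= 101<<0 -> acc=101 shift=7 [end]
Varint 3: bytes[5:6] = 65 -> value 101 (1 byte(s))
  byte[6]=0x9D cont=1 payload=0x1D=29: acc |= 29<<0 -> acc=29 shift=7
  byte[7]=0x74 cont=0 payload=0x74=116: acc |= 116<<7 -> acc=14877 shift=14 [end]
Varint 4: bytes[6:8] = 9D 74 -> value 14877 (2 byte(s))
  byte[8]=0xE0 cont=1 payload=0x60=96: acc |= 96<<0 -> acc=96 shift=7
  byte[9]=0x9B cont=1 payload=0x1B=27: acc |= 27<<7 -> acc=3552 shift=14
  byte[10]=0x1E cont=0 payload=0x1E=30: acc |= 30<<14 -> acc=495072 shift=21 [end]
Varint 5: bytes[8:11] = E0 9B 1E -> value 495072 (3 byte(s))
  byte[11]=0xCA cont=1 payload=0x4A=74: acc |= 74<<0 -> acc=74 shift=7
  byte[12]=0x6E cont=0 payload=0x6E=110: acc |= 110<<7 -> acc=14154 shift=14 [end]
Varint 6: bytes[11:13] = CA 6E -> value 14154 (2 byte(s))
  byte[13]=0xC9 cont=1 payload=0x49=73: acc |= 73<<0 -> acc=73 shift=7
  byte[14]=0xB2 cont=1 payload=0x32=50: acc |= 50<<7 -> acc=6473 shift=14
  byte[15]=0xF5 cont=1 payload=0x75=117: acc |= 117<<14 -> acc=1923401 shift=21
  byte[16]=0x09 cont=0 payload=0x09=9: acc |= 9<<21 -> acc=20797769 shift=28 [end]
Varint 7: bytes[13:17] = C9 B2 F5 09 -> value 20797769 (4 byte(s))

Answer: 13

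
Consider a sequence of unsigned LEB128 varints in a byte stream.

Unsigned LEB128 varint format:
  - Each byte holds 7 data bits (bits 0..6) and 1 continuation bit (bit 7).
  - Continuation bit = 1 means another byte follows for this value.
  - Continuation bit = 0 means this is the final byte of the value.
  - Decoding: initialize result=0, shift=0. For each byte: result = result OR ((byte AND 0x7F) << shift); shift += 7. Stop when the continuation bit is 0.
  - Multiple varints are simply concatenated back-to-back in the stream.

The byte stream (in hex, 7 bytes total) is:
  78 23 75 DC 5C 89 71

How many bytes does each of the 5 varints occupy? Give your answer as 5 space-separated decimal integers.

Answer: 1 1 1 2 2

Derivation:
  byte[0]=0x78 cont=0 payload=0x78=120: acc |= 120<<0 -> acc=120 shift=7 [end]
Varint 1: bytes[0:1] = 78 -> value 120 (1 byte(s))
  byte[1]=0x23 cont=0 payload=0x23=35: acc |= 35<<0 -> acc=35 shift=7 [end]
Varint 2: bytes[1:2] = 23 -> value 35 (1 byte(s))
  byte[2]=0x75 cont=0 payload=0x75=117: acc |= 117<<0 -> acc=117 shift=7 [end]
Varint 3: bytes[2:3] = 75 -> value 117 (1 byte(s))
  byte[3]=0xDC cont=1 payload=0x5C=92: acc |= 92<<0 -> acc=92 shift=7
  byte[4]=0x5C cont=0 payload=0x5C=92: acc |= 92<<7 -> acc=11868 shift=14 [end]
Varint 4: bytes[3:5] = DC 5C -> value 11868 (2 byte(s))
  byte[5]=0x89 cont=1 payload=0x09=9: acc |= 9<<0 -> acc=9 shift=7
  byte[6]=0x71 cont=0 payload=0x71=113: acc |= 113<<7 -> acc=14473 shift=14 [end]
Varint 5: bytes[5:7] = 89 71 -> value 14473 (2 byte(s))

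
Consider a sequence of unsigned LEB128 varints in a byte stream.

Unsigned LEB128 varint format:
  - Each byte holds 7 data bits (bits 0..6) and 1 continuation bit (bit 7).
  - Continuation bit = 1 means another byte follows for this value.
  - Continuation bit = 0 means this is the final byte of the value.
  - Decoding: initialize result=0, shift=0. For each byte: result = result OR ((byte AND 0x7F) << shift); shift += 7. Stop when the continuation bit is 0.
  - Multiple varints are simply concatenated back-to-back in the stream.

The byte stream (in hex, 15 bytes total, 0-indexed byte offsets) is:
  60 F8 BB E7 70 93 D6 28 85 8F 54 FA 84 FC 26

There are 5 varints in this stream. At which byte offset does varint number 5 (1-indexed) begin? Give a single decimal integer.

  byte[0]=0x60 cont=0 payload=0x60=96: acc |= 96<<0 -> acc=96 shift=7 [end]
Varint 1: bytes[0:1] = 60 -> value 96 (1 byte(s))
  byte[1]=0xF8 cont=1 payload=0x78=120: acc |= 120<<0 -> acc=120 shift=7
  byte[2]=0xBB cont=1 payload=0x3B=59: acc |= 59<<7 -> acc=7672 shift=14
  byte[3]=0xE7 cont=1 payload=0x67=103: acc |= 103<<14 -> acc=1695224 shift=21
  byte[4]=0x70 cont=0 payload=0x70=112: acc |= 112<<21 -> acc=236576248 shift=28 [end]
Varint 2: bytes[1:5] = F8 BB E7 70 -> value 236576248 (4 byte(s))
  byte[5]=0x93 cont=1 payload=0x13=19: acc |= 19<<0 -> acc=19 shift=7
  byte[6]=0xD6 cont=1 payload=0x56=86: acc |= 86<<7 -> acc=11027 shift=14
  byte[7]=0x28 cont=0 payload=0x28=40: acc |= 40<<14 -> acc=666387 shift=21 [end]
Varint 3: bytes[5:8] = 93 D6 28 -> value 666387 (3 byte(s))
  byte[8]=0x85 cont=1 payload=0x05=5: acc |= 5<<0 -> acc=5 shift=7
  byte[9]=0x8F cont=1 payload=0x0F=15: acc |= 15<<7 -> acc=1925 shift=14
  byte[10]=0x54 cont=0 payload=0x54=84: acc |= 84<<14 -> acc=1378181 shift=21 [end]
Varint 4: bytes[8:11] = 85 8F 54 -> value 1378181 (3 byte(s))
  byte[11]=0xFA cont=1 payload=0x7A=122: acc |= 122<<0 -> acc=122 shift=7
  byte[12]=0x84 cont=1 payload=0x04=4: acc |= 4<<7 -> acc=634 shift=14
  byte[13]=0xFC cont=1 payload=0x7C=124: acc |= 124<<14 -> acc=2032250 shift=21
  byte[14]=0x26 cont=0 payload=0x26=38: acc |= 38<<21 -> acc=81724026 shift=28 [end]
Varint 5: bytes[11:15] = FA 84 FC 26 -> value 81724026 (4 byte(s))

Answer: 11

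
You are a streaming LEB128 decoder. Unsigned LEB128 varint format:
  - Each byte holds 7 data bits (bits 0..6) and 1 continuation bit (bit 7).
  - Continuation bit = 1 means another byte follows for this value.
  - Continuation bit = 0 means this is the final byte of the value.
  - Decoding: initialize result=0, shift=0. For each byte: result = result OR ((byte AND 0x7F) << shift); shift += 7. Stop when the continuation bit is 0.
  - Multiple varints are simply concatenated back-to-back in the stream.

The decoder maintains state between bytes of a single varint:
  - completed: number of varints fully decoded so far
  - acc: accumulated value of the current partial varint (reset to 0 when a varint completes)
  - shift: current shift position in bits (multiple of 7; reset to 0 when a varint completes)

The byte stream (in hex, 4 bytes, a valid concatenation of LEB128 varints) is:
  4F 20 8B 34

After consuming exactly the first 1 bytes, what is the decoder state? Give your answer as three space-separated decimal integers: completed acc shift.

byte[0]=0x4F cont=0 payload=0x4F: varint #1 complete (value=79); reset -> completed=1 acc=0 shift=0

Answer: 1 0 0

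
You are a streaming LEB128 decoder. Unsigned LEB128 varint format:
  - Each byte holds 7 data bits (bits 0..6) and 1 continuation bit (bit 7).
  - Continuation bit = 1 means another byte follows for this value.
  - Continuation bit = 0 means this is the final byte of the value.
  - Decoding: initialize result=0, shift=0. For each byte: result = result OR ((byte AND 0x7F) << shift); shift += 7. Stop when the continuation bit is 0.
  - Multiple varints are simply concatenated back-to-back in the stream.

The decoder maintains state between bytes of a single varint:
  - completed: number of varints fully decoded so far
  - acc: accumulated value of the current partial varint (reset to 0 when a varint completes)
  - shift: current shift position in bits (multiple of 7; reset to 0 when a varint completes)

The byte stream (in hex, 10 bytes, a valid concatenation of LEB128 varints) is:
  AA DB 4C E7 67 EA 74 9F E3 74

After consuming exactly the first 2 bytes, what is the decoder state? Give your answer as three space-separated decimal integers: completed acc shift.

Answer: 0 11690 14

Derivation:
byte[0]=0xAA cont=1 payload=0x2A: acc |= 42<<0 -> completed=0 acc=42 shift=7
byte[1]=0xDB cont=1 payload=0x5B: acc |= 91<<7 -> completed=0 acc=11690 shift=14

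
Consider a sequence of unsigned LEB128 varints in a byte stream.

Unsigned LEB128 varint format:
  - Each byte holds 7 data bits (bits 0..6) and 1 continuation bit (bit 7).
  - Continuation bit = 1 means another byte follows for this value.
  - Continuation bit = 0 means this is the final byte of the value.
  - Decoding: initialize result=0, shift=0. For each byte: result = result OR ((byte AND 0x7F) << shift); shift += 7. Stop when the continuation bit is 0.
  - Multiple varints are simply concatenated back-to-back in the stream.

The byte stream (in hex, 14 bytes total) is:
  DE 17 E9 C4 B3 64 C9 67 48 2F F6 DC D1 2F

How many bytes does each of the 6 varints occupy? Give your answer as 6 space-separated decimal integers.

  byte[0]=0xDE cont=1 payload=0x5E=94: acc |= 94<<0 -> acc=94 shift=7
  byte[1]=0x17 cont=0 payload=0x17=23: acc |= 23<<7 -> acc=3038 shift=14 [end]
Varint 1: bytes[0:2] = DE 17 -> value 3038 (2 byte(s))
  byte[2]=0xE9 cont=1 payload=0x69=105: acc |= 105<<0 -> acc=105 shift=7
  byte[3]=0xC4 cont=1 payload=0x44=68: acc |= 68<<7 -> acc=8809 shift=14
  byte[4]=0xB3 cont=1 payload=0x33=51: acc |= 51<<14 -> acc=844393 shift=21
  byte[5]=0x64 cont=0 payload=0x64=100: acc |= 100<<21 -> acc=210559593 shift=28 [end]
Varint 2: bytes[2:6] = E9 C4 B3 64 -> value 210559593 (4 byte(s))
  byte[6]=0xC9 cont=1 payload=0x49=73: acc |= 73<<0 -> acc=73 shift=7
  byte[7]=0x67 cont=0 payload=0x67=103: acc |= 103<<7 -> acc=13257 shift=14 [end]
Varint 3: bytes[6:8] = C9 67 -> value 13257 (2 byte(s))
  byte[8]=0x48 cont=0 payload=0x48=72: acc |= 72<<0 -> acc=72 shift=7 [end]
Varint 4: bytes[8:9] = 48 -> value 72 (1 byte(s))
  byte[9]=0x2F cont=0 payload=0x2F=47: acc |= 47<<0 -> acc=47 shift=7 [end]
Varint 5: bytes[9:10] = 2F -> value 47 (1 byte(s))
  byte[10]=0xF6 cont=1 payload=0x76=118: acc |= 118<<0 -> acc=118 shift=7
  byte[11]=0xDC cont=1 payload=0x5C=92: acc |= 92<<7 -> acc=11894 shift=14
  byte[12]=0xD1 cont=1 payload=0x51=81: acc |= 81<<14 -> acc=1338998 shift=21
  byte[13]=0x2F cont=0 payload=0x2F=47: acc |= 47<<21 -> acc=99905142 shift=28 [end]
Varint 6: bytes[10:14] = F6 DC D1 2F -> value 99905142 (4 byte(s))

Answer: 2 4 2 1 1 4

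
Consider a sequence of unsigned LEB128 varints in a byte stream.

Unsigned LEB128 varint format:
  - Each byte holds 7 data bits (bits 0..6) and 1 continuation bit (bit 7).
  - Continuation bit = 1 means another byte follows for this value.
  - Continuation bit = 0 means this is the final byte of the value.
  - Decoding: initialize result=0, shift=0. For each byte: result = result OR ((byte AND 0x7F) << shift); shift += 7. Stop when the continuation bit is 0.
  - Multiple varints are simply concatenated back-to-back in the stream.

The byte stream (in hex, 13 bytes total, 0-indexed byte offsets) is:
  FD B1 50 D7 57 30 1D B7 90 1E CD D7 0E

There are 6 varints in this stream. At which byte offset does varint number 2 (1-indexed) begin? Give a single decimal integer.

  byte[0]=0xFD cont=1 payload=0x7D=125: acc |= 125<<0 -> acc=125 shift=7
  byte[1]=0xB1 cont=1 payload=0x31=49: acc |= 49<<7 -> acc=6397 shift=14
  byte[2]=0x50 cont=0 payload=0x50=80: acc |= 80<<14 -> acc=1317117 shift=21 [end]
Varint 1: bytes[0:3] = FD B1 50 -> value 1317117 (3 byte(s))
  byte[3]=0xD7 cont=1 payload=0x57=87: acc |= 87<<0 -> acc=87 shift=7
  byte[4]=0x57 cont=0 payload=0x57=87: acc |= 87<<7 -> acc=11223 shift=14 [end]
Varint 2: bytes[3:5] = D7 57 -> value 11223 (2 byte(s))
  byte[5]=0x30 cont=0 payload=0x30=48: acc |= 48<<0 -> acc=48 shift=7 [end]
Varint 3: bytes[5:6] = 30 -> value 48 (1 byte(s))
  byte[6]=0x1D cont=0 payload=0x1D=29: acc |= 29<<0 -> acc=29 shift=7 [end]
Varint 4: bytes[6:7] = 1D -> value 29 (1 byte(s))
  byte[7]=0xB7 cont=1 payload=0x37=55: acc |= 55<<0 -> acc=55 shift=7
  byte[8]=0x90 cont=1 payload=0x10=16: acc |= 16<<7 -> acc=2103 shift=14
  byte[9]=0x1E cont=0 payload=0x1E=30: acc |= 30<<14 -> acc=493623 shift=21 [end]
Varint 5: bytes[7:10] = B7 90 1E -> value 493623 (3 byte(s))
  byte[10]=0xCD cont=1 payload=0x4D=77: acc |= 77<<0 -> acc=77 shift=7
  byte[11]=0xD7 cont=1 payload=0x57=87: acc |= 87<<7 -> acc=11213 shift=14
  byte[12]=0x0E cont=0 payload=0x0E=14: acc |= 14<<14 -> acc=240589 shift=21 [end]
Varint 6: bytes[10:13] = CD D7 0E -> value 240589 (3 byte(s))

Answer: 3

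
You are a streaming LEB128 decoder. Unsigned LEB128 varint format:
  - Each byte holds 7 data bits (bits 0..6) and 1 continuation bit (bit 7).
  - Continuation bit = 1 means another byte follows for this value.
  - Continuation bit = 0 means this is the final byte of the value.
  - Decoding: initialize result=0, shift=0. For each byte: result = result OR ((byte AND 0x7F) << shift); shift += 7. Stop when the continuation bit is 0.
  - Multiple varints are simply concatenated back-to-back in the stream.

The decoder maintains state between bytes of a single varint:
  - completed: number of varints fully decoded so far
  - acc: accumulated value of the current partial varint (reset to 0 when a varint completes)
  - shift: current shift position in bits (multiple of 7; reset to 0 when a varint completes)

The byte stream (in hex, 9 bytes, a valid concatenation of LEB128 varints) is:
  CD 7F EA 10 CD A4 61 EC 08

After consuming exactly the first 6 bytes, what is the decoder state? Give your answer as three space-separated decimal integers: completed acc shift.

byte[0]=0xCD cont=1 payload=0x4D: acc |= 77<<0 -> completed=0 acc=77 shift=7
byte[1]=0x7F cont=0 payload=0x7F: varint #1 complete (value=16333); reset -> completed=1 acc=0 shift=0
byte[2]=0xEA cont=1 payload=0x6A: acc |= 106<<0 -> completed=1 acc=106 shift=7
byte[3]=0x10 cont=0 payload=0x10: varint #2 complete (value=2154); reset -> completed=2 acc=0 shift=0
byte[4]=0xCD cont=1 payload=0x4D: acc |= 77<<0 -> completed=2 acc=77 shift=7
byte[5]=0xA4 cont=1 payload=0x24: acc |= 36<<7 -> completed=2 acc=4685 shift=14

Answer: 2 4685 14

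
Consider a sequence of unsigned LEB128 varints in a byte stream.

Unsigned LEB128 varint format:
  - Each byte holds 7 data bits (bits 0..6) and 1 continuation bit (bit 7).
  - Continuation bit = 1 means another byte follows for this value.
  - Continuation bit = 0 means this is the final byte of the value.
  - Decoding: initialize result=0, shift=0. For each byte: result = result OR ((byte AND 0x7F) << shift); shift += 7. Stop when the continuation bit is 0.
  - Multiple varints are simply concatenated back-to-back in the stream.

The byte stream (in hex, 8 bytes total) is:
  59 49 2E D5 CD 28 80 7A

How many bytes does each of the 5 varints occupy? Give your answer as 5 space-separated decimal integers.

Answer: 1 1 1 3 2

Derivation:
  byte[0]=0x59 cont=0 payload=0x59=89: acc |= 89<<0 -> acc=89 shift=7 [end]
Varint 1: bytes[0:1] = 59 -> value 89 (1 byte(s))
  byte[1]=0x49 cont=0 payload=0x49=73: acc |= 73<<0 -> acc=73 shift=7 [end]
Varint 2: bytes[1:2] = 49 -> value 73 (1 byte(s))
  byte[2]=0x2E cont=0 payload=0x2E=46: acc |= 46<<0 -> acc=46 shift=7 [end]
Varint 3: bytes[2:3] = 2E -> value 46 (1 byte(s))
  byte[3]=0xD5 cont=1 payload=0x55=85: acc |= 85<<0 -> acc=85 shift=7
  byte[4]=0xCD cont=1 payload=0x4D=77: acc |= 77<<7 -> acc=9941 shift=14
  byte[5]=0x28 cont=0 payload=0x28=40: acc |= 40<<14 -> acc=665301 shift=21 [end]
Varint 4: bytes[3:6] = D5 CD 28 -> value 665301 (3 byte(s))
  byte[6]=0x80 cont=1 payload=0x00=0: acc |= 0<<0 -> acc=0 shift=7
  byte[7]=0x7A cont=0 payload=0x7A=122: acc |= 122<<7 -> acc=15616 shift=14 [end]
Varint 5: bytes[6:8] = 80 7A -> value 15616 (2 byte(s))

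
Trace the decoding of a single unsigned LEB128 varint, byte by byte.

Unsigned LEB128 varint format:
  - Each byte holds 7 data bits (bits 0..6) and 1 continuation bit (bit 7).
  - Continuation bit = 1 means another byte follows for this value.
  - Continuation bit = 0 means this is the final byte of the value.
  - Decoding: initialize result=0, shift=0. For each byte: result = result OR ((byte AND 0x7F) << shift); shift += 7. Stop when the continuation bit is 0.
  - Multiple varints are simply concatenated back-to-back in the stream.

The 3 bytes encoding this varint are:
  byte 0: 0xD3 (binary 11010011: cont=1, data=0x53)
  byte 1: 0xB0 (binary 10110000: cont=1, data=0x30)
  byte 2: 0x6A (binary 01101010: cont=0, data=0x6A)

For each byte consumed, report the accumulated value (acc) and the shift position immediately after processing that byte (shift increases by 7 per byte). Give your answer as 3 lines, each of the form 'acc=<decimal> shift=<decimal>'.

Answer: acc=83 shift=7
acc=6227 shift=14
acc=1742931 shift=21

Derivation:
byte 0=0xD3: payload=0x53=83, contrib = 83<<0 = 83; acc -> 83, shift -> 7
byte 1=0xB0: payload=0x30=48, contrib = 48<<7 = 6144; acc -> 6227, shift -> 14
byte 2=0x6A: payload=0x6A=106, contrib = 106<<14 = 1736704; acc -> 1742931, shift -> 21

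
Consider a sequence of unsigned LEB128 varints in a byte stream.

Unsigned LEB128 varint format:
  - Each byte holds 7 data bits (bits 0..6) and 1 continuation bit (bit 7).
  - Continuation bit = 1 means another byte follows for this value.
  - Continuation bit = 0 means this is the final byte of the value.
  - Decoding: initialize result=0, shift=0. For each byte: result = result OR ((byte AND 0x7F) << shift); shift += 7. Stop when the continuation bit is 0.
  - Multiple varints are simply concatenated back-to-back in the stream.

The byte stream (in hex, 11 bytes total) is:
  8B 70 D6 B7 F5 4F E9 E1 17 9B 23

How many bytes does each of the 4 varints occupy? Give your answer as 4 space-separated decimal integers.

Answer: 2 4 3 2

Derivation:
  byte[0]=0x8B cont=1 payload=0x0B=11: acc |= 11<<0 -> acc=11 shift=7
  byte[1]=0x70 cont=0 payload=0x70=112: acc |= 112<<7 -> acc=14347 shift=14 [end]
Varint 1: bytes[0:2] = 8B 70 -> value 14347 (2 byte(s))
  byte[2]=0xD6 cont=1 payload=0x56=86: acc |= 86<<0 -> acc=86 shift=7
  byte[3]=0xB7 cont=1 payload=0x37=55: acc |= 55<<7 -> acc=7126 shift=14
  byte[4]=0xF5 cont=1 payload=0x75=117: acc |= 117<<14 -> acc=1924054 shift=21
  byte[5]=0x4F cont=0 payload=0x4F=79: acc |= 79<<21 -> acc=167599062 shift=28 [end]
Varint 2: bytes[2:6] = D6 B7 F5 4F -> value 167599062 (4 byte(s))
  byte[6]=0xE9 cont=1 payload=0x69=105: acc |= 105<<0 -> acc=105 shift=7
  byte[7]=0xE1 cont=1 payload=0x61=97: acc |= 97<<7 -> acc=12521 shift=14
  byte[8]=0x17 cont=0 payload=0x17=23: acc |= 23<<14 -> acc=389353 shift=21 [end]
Varint 3: bytes[6:9] = E9 E1 17 -> value 389353 (3 byte(s))
  byte[9]=0x9B cont=1 payload=0x1B=27: acc |= 27<<0 -> acc=27 shift=7
  byte[10]=0x23 cont=0 payload=0x23=35: acc |= 35<<7 -> acc=4507 shift=14 [end]
Varint 4: bytes[9:11] = 9B 23 -> value 4507 (2 byte(s))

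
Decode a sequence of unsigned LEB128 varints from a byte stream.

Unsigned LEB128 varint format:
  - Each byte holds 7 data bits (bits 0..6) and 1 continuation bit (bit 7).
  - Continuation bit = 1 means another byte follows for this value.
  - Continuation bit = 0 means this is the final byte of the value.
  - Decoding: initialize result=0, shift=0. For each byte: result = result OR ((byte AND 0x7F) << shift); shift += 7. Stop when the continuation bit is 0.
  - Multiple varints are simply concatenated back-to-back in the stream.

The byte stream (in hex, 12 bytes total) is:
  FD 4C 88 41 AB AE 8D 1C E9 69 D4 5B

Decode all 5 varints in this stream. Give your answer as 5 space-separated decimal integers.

  byte[0]=0xFD cont=1 payload=0x7D=125: acc |= 125<<0 -> acc=125 shift=7
  byte[1]=0x4C cont=0 payload=0x4C=76: acc |= 76<<7 -> acc=9853 shift=14 [end]
Varint 1: bytes[0:2] = FD 4C -> value 9853 (2 byte(s))
  byte[2]=0x88 cont=1 payload=0x08=8: acc |= 8<<0 -> acc=8 shift=7
  byte[3]=0x41 cont=0 payload=0x41=65: acc |= 65<<7 -> acc=8328 shift=14 [end]
Varint 2: bytes[2:4] = 88 41 -> value 8328 (2 byte(s))
  byte[4]=0xAB cont=1 payload=0x2B=43: acc |= 43<<0 -> acc=43 shift=7
  byte[5]=0xAE cont=1 payload=0x2E=46: acc |= 46<<7 -> acc=5931 shift=14
  byte[6]=0x8D cont=1 payload=0x0D=13: acc |= 13<<14 -> acc=218923 shift=21
  byte[7]=0x1C cont=0 payload=0x1C=28: acc |= 28<<21 -> acc=58939179 shift=28 [end]
Varint 3: bytes[4:8] = AB AE 8D 1C -> value 58939179 (4 byte(s))
  byte[8]=0xE9 cont=1 payload=0x69=105: acc |= 105<<0 -> acc=105 shift=7
  byte[9]=0x69 cont=0 payload=0x69=105: acc |= 105<<7 -> acc=13545 shift=14 [end]
Varint 4: bytes[8:10] = E9 69 -> value 13545 (2 byte(s))
  byte[10]=0xD4 cont=1 payload=0x54=84: acc |= 84<<0 -> acc=84 shift=7
  byte[11]=0x5B cont=0 payload=0x5B=91: acc |= 91<<7 -> acc=11732 shift=14 [end]
Varint 5: bytes[10:12] = D4 5B -> value 11732 (2 byte(s))

Answer: 9853 8328 58939179 13545 11732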